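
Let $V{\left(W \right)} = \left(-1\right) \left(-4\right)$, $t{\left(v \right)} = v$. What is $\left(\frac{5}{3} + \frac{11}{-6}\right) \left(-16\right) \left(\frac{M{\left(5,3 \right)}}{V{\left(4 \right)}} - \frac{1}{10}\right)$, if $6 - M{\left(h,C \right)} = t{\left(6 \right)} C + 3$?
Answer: $- \frac{154}{15} \approx -10.267$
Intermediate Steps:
$V{\left(W \right)} = 4$
$M{\left(h,C \right)} = 3 - 6 C$ ($M{\left(h,C \right)} = 6 - \left(6 C + 3\right) = 6 - \left(3 + 6 C\right) = 3 - 6 C$)
$\left(\frac{5}{3} + \frac{11}{-6}\right) \left(-16\right) \left(\frac{M{\left(5,3 \right)}}{V{\left(4 \right)}} - \frac{1}{10}\right) = \left(\frac{5}{3} + \frac{11}{-6}\right) \left(-16\right) \left(\frac{3 - 18}{4} - \frac{1}{10}\right) = \left(5 \cdot \frac{1}{3} + 11 \left(- \frac{1}{6}\right)\right) \left(-16\right) \left(\left(3 - 18\right) \frac{1}{4} - \frac{1}{10}\right) = \left(\frac{5}{3} - \frac{11}{6}\right) \left(-16\right) \left(\left(-15\right) \frac{1}{4} - \frac{1}{10}\right) = \left(- \frac{1}{6}\right) \left(-16\right) \left(- \frac{15}{4} - \frac{1}{10}\right) = \frac{8}{3} \left(- \frac{77}{20}\right) = - \frac{154}{15}$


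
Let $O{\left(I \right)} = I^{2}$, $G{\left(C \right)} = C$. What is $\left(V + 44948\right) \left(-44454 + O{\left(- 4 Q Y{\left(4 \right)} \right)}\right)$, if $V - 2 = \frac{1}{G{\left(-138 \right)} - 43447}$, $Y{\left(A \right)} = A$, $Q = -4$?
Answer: $- \frac{79067204138142}{43585} \approx -1.8141 \cdot 10^{9}$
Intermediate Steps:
$V = \frac{87169}{43585}$ ($V = 2 + \frac{1}{-138 - 43447} = 2 + \frac{1}{-43585} = 2 - \frac{1}{43585} = \frac{87169}{43585} \approx 2.0$)
$\left(V + 44948\right) \left(-44454 + O{\left(- 4 Q Y{\left(4 \right)} \right)}\right) = \left(\frac{87169}{43585} + 44948\right) \left(-44454 + \left(\left(-4\right) \left(-4\right) 4\right)^{2}\right) = \frac{1959145749 \left(-44454 + \left(16 \cdot 4\right)^{2}\right)}{43585} = \frac{1959145749 \left(-44454 + 64^{2}\right)}{43585} = \frac{1959145749 \left(-44454 + 4096\right)}{43585} = \frac{1959145749}{43585} \left(-40358\right) = - \frac{79067204138142}{43585}$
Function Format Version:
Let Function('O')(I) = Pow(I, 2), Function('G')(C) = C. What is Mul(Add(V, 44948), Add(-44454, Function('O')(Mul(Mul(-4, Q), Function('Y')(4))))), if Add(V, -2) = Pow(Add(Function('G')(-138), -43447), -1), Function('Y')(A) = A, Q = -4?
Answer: Rational(-79067204138142, 43585) ≈ -1.8141e+9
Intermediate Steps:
V = Rational(87169, 43585) (V = Add(2, Pow(Add(-138, -43447), -1)) = Add(2, Pow(-43585, -1)) = Add(2, Rational(-1, 43585)) = Rational(87169, 43585) ≈ 2.0000)
Mul(Add(V, 44948), Add(-44454, Function('O')(Mul(Mul(-4, Q), Function('Y')(4))))) = Mul(Add(Rational(87169, 43585), 44948), Add(-44454, Pow(Mul(Mul(-4, -4), 4), 2))) = Mul(Rational(1959145749, 43585), Add(-44454, Pow(Mul(16, 4), 2))) = Mul(Rational(1959145749, 43585), Add(-44454, Pow(64, 2))) = Mul(Rational(1959145749, 43585), Add(-44454, 4096)) = Mul(Rational(1959145749, 43585), -40358) = Rational(-79067204138142, 43585)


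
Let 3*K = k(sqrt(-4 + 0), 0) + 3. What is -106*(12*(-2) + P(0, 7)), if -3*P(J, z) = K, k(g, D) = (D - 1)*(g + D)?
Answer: 7738/3 - 212*I/9 ≈ 2579.3 - 23.556*I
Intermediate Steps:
k(g, D) = (-1 + D)*(D + g)
K = 1 - 2*I/3 (K = ((0**2 - 1*0 - sqrt(-4 + 0) + 0*sqrt(-4 + 0)) + 3)/3 = ((0 + 0 - sqrt(-4) + 0*sqrt(-4)) + 3)/3 = ((0 + 0 - 2*I + 0*(2*I)) + 3)/3 = ((0 + 0 - 2*I + 0) + 3)/3 = (-2*I + 3)/3 = (3 - 2*I)/3 = 1 - 2*I/3 ≈ 1.0 - 0.66667*I)
P(J, z) = -1/3 + 2*I/9 (P(J, z) = -(1 - 2*I/3)/3 = -1/3 + 2*I/9)
-106*(12*(-2) + P(0, 7)) = -106*(12*(-2) + (-1/3 + 2*I/9)) = -106*(-24 + (-1/3 + 2*I/9)) = -106*(-73/3 + 2*I/9) = 7738/3 - 212*I/9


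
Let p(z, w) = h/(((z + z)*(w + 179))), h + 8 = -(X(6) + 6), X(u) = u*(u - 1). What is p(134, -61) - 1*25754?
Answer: -203611135/7906 ≈ -25754.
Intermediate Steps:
X(u) = u*(-1 + u)
h = -44 (h = -8 - (6*(-1 + 6) + 6) = -8 - (6*5 + 6) = -8 - (30 + 6) = -8 - 1*36 = -8 - 36 = -44)
p(z, w) = -22/(z*(179 + w)) (p(z, w) = -44*1/((w + 179)*(z + z)) = -44*1/(2*z*(179 + w)) = -22/(z*(179 + w)))
p(134, -61) - 1*25754 = -22/(134*(179 - 61)) - 1*25754 = -22*1/134/118 - 25754 = -22*1/134*1/118 - 25754 = -11/7906 - 25754 = -203611135/7906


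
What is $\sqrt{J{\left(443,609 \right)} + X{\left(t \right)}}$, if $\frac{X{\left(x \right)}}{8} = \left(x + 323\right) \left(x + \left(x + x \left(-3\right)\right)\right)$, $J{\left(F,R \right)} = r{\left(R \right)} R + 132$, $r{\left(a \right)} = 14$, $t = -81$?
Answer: $3 \sqrt{18386} \approx 406.79$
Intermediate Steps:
$J{\left(F,R \right)} = 132 + 14 R$ ($J{\left(F,R \right)} = 14 R + 132 = 132 + 14 R$)
$X{\left(x \right)} = - 8 x \left(323 + x\right)$ ($X{\left(x \right)} = 8 \left(x + 323\right) \left(x + \left(x + x \left(-3\right)\right)\right) = 8 \left(323 + x\right) \left(x + \left(x - 3 x\right)\right) = 8 \left(323 + x\right) \left(x - 2 x\right) = 8 \left(323 + x\right) \left(- x\right) = 8 \left(- x \left(323 + x\right)\right) = - 8 x \left(323 + x\right)$)
$\sqrt{J{\left(443,609 \right)} + X{\left(t \right)}} = \sqrt{\left(132 + 14 \cdot 609\right) - - 648 \left(323 - 81\right)} = \sqrt{\left(132 + 8526\right) - \left(-648\right) 242} = \sqrt{8658 + 156816} = \sqrt{165474} = 3 \sqrt{18386}$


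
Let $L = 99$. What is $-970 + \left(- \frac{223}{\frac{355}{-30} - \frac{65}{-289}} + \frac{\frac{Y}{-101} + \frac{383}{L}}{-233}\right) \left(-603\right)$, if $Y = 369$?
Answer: $- \frac{65410321974752}{5210653327} \approx -12553.0$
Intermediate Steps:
$-970 + \left(- \frac{223}{\frac{355}{-30} - \frac{65}{-289}} + \frac{\frac{Y}{-101} + \frac{383}{L}}{-233}\right) \left(-603\right) = -970 + \left(- \frac{223}{\frac{355}{-30} - \frac{65}{-289}} + \frac{\frac{369}{-101} + \frac{383}{99}}{-233}\right) \left(-603\right) = -970 + \left(- \frac{223}{355 \left(- \frac{1}{30}\right) - - \frac{65}{289}} + \left(369 \left(- \frac{1}{101}\right) + 383 \cdot \frac{1}{99}\right) \left(- \frac{1}{233}\right)\right) \left(-603\right) = -970 + \left(- \frac{223}{- \frac{71}{6} + \frac{65}{289}} + \left(- \frac{369}{101} + \frac{383}{99}\right) \left(- \frac{1}{233}\right)\right) \left(-603\right) = -970 + \left(- \frac{223}{- \frac{20129}{1734}} + \frac{2152}{9999} \left(- \frac{1}{233}\right)\right) \left(-603\right) = -970 + \left(\left(-223\right) \left(- \frac{1734}{20129}\right) - \frac{2152}{2329767}\right) \left(-603\right) = -970 + \left(\frac{386682}{20129} - \frac{2152}{2329767}\right) \left(-603\right) = -970 + \frac{900835645486}{46895879943} \left(-603\right) = -970 - \frac{60355988247562}{5210653327} = - \frac{65410321974752}{5210653327}$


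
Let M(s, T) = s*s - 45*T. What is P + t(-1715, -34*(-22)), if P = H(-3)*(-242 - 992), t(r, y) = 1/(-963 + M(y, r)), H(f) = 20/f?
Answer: 15689470883/1907148 ≈ 8226.7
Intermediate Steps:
M(s, T) = s² - 45*T
t(r, y) = 1/(-963 + y² - 45*r) (t(r, y) = 1/(-963 + (y² - 45*r)) = 1/(-963 + y² - 45*r))
P = 24680/3 (P = (20/(-3))*(-242 - 992) = (20*(-⅓))*(-1234) = -20/3*(-1234) = 24680/3 ≈ 8226.7)
P + t(-1715, -34*(-22)) = 24680/3 + 1/(-963 + (-34*(-22))² - 45*(-1715)) = 24680/3 + 1/(-963 + 748² + 77175) = 24680/3 + 1/(-963 + 559504 + 77175) = 24680/3 + 1/635716 = 15689470883/1907148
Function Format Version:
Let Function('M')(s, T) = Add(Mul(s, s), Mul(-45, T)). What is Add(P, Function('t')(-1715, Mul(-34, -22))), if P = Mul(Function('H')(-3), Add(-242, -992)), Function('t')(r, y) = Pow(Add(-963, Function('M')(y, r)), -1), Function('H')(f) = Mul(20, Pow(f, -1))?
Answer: Rational(15689470883, 1907148) ≈ 8226.7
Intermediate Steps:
Function('M')(s, T) = Add(Pow(s, 2), Mul(-45, T))
Function('t')(r, y) = Pow(Add(-963, Pow(y, 2), Mul(-45, r)), -1) (Function('t')(r, y) = Pow(Add(-963, Add(Pow(y, 2), Mul(-45, r))), -1) = Pow(Add(-963, Pow(y, 2), Mul(-45, r)), -1))
P = Rational(24680, 3) (P = Mul(Mul(20, Pow(-3, -1)), Add(-242, -992)) = Mul(Mul(20, Rational(-1, 3)), -1234) = Mul(Rational(-20, 3), -1234) = Rational(24680, 3) ≈ 8226.7)
Add(P, Function('t')(-1715, Mul(-34, -22))) = Add(Rational(24680, 3), Pow(Add(-963, Pow(Mul(-34, -22), 2), Mul(-45, -1715)), -1)) = Add(Rational(24680, 3), Pow(Add(-963, Pow(748, 2), 77175), -1)) = Add(Rational(24680, 3), Pow(Add(-963, 559504, 77175), -1)) = Add(Rational(24680, 3), Pow(635716, -1)) = Add(Rational(24680, 3), Rational(1, 635716)) = Rational(15689470883, 1907148)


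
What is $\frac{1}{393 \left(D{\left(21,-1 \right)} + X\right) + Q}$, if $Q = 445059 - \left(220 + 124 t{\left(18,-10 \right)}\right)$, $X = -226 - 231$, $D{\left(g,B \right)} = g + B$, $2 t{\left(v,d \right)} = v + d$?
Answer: $\frac{1}{272602} \approx 3.6684 \cdot 10^{-6}$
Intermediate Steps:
$t{\left(v,d \right)} = \frac{d}{2} + \frac{v}{2}$ ($t{\left(v,d \right)} = \frac{v + d}{2} = \frac{d + v}{2} = \frac{d}{2} + \frac{v}{2}$)
$D{\left(g,B \right)} = B + g$
$X = -457$
$Q = 444343$ ($Q = 445059 - \left(220 + 124 \left(\frac{1}{2} \left(-10\right) + \frac{1}{2} \cdot 18\right)\right) = 445059 - \left(220 + 124 \left(-5 + 9\right)\right) = 445059 - 716 = 444343$)
$\frac{1}{393 \left(D{\left(21,-1 \right)} + X\right) + Q} = \frac{1}{393 \left(\left(-1 + 21\right) - 457\right) + 444343} = \frac{1}{393 \left(20 - 457\right) + 444343} = \frac{1}{393 \left(-437\right) + 444343} = \frac{1}{-171741 + 444343} = \frac{1}{272602}$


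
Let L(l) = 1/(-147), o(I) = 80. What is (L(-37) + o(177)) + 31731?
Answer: 4676216/147 ≈ 31811.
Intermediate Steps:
L(l) = -1/147
(L(-37) + o(177)) + 31731 = (-1/147 + 80) + 31731 = 11759/147 + 31731 = 4676216/147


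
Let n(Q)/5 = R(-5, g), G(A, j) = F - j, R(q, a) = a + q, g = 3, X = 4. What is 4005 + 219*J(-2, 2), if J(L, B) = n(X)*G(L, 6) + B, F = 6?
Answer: 4443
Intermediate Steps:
G(A, j) = 6 - j
n(Q) = -10 (n(Q) = 5*(3 - 5) = 5*(-2) = -10)
J(L, B) = B (J(L, B) = -10*(6 - 1*6) + B = -10*(6 - 6) + B = -10*0 + B = 0 + B = B)
4005 + 219*J(-2, 2) = 4005 + 219*2 = 4005 + 438 = 4443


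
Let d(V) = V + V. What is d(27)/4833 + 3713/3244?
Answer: 671115/580676 ≈ 1.1557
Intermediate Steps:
d(V) = 2*V
d(27)/4833 + 3713/3244 = (2*27)/4833 + 3713/3244 = 54*(1/4833) + 3713*(1/3244) = 2/179 + 3713/3244 = 671115/580676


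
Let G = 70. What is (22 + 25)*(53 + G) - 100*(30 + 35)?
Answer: -719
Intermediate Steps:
(22 + 25)*(53 + G) - 100*(30 + 35) = (22 + 25)*(53 + 70) - 100*(30 + 35) = 47*123 - 100*65 = 5781 - 6500 = -719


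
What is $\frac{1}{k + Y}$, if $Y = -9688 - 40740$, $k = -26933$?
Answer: $- \frac{1}{77361} \approx -1.2926 \cdot 10^{-5}$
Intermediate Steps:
$Y = -50428$ ($Y = -9688 - 40740 = -50428$)
$\frac{1}{k + Y} = \frac{1}{-26933 - 50428} = \frac{1}{-77361} = - \frac{1}{77361}$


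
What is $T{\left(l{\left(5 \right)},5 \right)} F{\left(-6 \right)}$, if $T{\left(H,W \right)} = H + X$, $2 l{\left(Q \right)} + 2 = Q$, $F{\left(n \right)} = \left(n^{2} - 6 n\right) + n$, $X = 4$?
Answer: $363$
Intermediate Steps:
$F{\left(n \right)} = n^{2} - 5 n$
$l{\left(Q \right)} = -1 + \frac{Q}{2}$
$T{\left(H,W \right)} = 4 + H$ ($T{\left(H,W \right)} = H + 4 = 4 + H$)
$T{\left(l{\left(5 \right)},5 \right)} F{\left(-6 \right)} = \left(4 + \left(-1 + \frac{1}{2} \cdot 5\right)\right) \left(- 6 \left(-5 - 6\right)\right) = \left(4 + \left(-1 + \frac{5}{2}\right)\right) \left(\left(-6\right) \left(-11\right)\right) = \left(4 + \frac{3}{2}\right) 66 = \frac{11}{2} \cdot 66 = 363$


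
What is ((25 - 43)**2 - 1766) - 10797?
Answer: -12239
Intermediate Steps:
((25 - 43)**2 - 1766) - 10797 = ((-18)**2 - 1766) - 10797 = (324 - 1766) - 10797 = -1442 - 10797 = -12239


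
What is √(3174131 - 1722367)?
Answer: 2*√362941 ≈ 1204.9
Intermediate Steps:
√(3174131 - 1722367) = √1451764 = 2*√362941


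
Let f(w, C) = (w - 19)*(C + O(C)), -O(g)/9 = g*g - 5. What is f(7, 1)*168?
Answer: -74592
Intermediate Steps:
O(g) = 45 - 9*g² (O(g) = -9*(g*g - 5) = -9*(g² - 5) = -9*(-5 + g²) = 45 - 9*g²)
f(w, C) = (-19 + w)*(45 + C - 9*C²) (f(w, C) = (w - 19)*(C + (45 - 9*C²)) = (-19 + w)*(45 + C - 9*C²))
f(7, 1)*168 = (-855 - 19*1 + 171*1² + 1*7 - 9*7*(-5 + 1²))*168 = (-855 - 19 + 171*1 + 7 - 9*7*(-5 + 1))*168 = (-855 - 19 + 171 + 7 - 9*7*(-4))*168 = (-855 - 19 + 171 + 7 + 252)*168 = -444*168 = -74592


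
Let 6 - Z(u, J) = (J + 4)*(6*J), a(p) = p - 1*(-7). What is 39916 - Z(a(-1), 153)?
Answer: 184036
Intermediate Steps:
a(p) = 7 + p (a(p) = p + 7 = 7 + p)
Z(u, J) = 6 - 6*J*(4 + J) (Z(u, J) = 6 - (J + 4)*6*J = 6 - (4 + J)*6*J = 6 - 6*J*(4 + J))
39916 - Z(a(-1), 153) = 39916 - (6 - 24*153 - 6*153²) = 39916 - (6 - 3672 - 6*23409) = 39916 - (6 - 3672 - 140454) = 39916 - 1*(-144120) = 39916 + 144120 = 184036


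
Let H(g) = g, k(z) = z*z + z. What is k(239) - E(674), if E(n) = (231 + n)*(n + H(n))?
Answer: -1162580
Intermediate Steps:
k(z) = z + z² (k(z) = z² + z = z + z²)
E(n) = 2*n*(231 + n) (E(n) = (231 + n)*(n + n) = (231 + n)*(2*n) = 2*n*(231 + n))
k(239) - E(674) = 239*(1 + 239) - 2*674*(231 + 674) = 239*240 - 2*674*905 = 57360 - 1*1219940 = 57360 - 1219940 = -1162580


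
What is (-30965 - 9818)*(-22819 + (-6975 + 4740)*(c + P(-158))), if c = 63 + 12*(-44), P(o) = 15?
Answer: -40086874973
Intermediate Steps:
c = -465 (c = 63 - 528 = -465)
(-30965 - 9818)*(-22819 + (-6975 + 4740)*(c + P(-158))) = (-30965 - 9818)*(-22819 + (-6975 + 4740)*(-465 + 15)) = -40783*(-22819 - 2235*(-450)) = -40783*(-22819 + 1005750) = -40783*982931 = -40086874973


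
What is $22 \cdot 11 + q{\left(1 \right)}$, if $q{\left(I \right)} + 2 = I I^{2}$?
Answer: $241$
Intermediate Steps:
$q{\left(I \right)} = -2 + I^{3}$ ($q{\left(I \right)} = -2 + I I^{2} = -2 + I^{3}$)
$22 \cdot 11 + q{\left(1 \right)} = 22 \cdot 11 - \left(2 - 1^{3}\right) = 242 + \left(-2 + 1\right) = 242 - 1 = 241$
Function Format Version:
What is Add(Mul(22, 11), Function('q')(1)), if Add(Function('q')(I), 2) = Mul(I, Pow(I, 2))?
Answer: 241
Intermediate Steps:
Function('q')(I) = Add(-2, Pow(I, 3)) (Function('q')(I) = Add(-2, Mul(I, Pow(I, 2))) = Add(-2, Pow(I, 3)))
Add(Mul(22, 11), Function('q')(1)) = Add(Mul(22, 11), Add(-2, Pow(1, 3))) = Add(242, Add(-2, 1)) = Add(242, -1) = 241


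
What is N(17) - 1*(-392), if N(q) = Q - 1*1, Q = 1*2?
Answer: 393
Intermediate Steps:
Q = 2
N(q) = 1 (N(q) = 2 - 1*1 = 2 - 1 = 1)
N(17) - 1*(-392) = 1 - 1*(-392) = 1 + 392 = 393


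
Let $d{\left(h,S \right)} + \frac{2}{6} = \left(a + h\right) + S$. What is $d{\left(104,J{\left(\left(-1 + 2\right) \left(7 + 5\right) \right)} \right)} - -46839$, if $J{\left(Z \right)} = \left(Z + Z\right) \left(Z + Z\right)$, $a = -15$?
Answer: $\frac{142511}{3} \approx 47504.0$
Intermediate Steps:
$J{\left(Z \right)} = 4 Z^{2}$ ($J{\left(Z \right)} = 2 Z 2 Z = 4 Z^{2}$)
$d{\left(h,S \right)} = - \frac{46}{3} + S + h$ ($d{\left(h,S \right)} = - \frac{1}{3} + \left(\left(-15 + h\right) + S\right) = - \frac{1}{3} + \left(-15 + S + h\right) = - \frac{46}{3} + S + h$)
$d{\left(104,J{\left(\left(-1 + 2\right) \left(7 + 5\right) \right)} \right)} - -46839 = \left(- \frac{46}{3} + 4 \left(\left(-1 + 2\right) \left(7 + 5\right)\right)^{2} + 104\right) - -46839 = \left(- \frac{46}{3} + 4 \left(1 \cdot 12\right)^{2} + 104\right) + 46839 = \left(- \frac{46}{3} + 4 \cdot 12^{2} + 104\right) + 46839 = \left(- \frac{46}{3} + 4 \cdot 144 + 104\right) + 46839 = \left(- \frac{46}{3} + 576 + 104\right) + 46839 = \frac{1994}{3} + 46839 = \frac{142511}{3}$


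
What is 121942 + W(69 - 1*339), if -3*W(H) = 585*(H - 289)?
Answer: 230947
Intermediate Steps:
W(H) = 56355 - 195*H (W(H) = -195*(H - 289) = -195*(-289 + H) = -(-169065 + 585*H)/3 = 56355 - 195*H)
121942 + W(69 - 1*339) = 121942 + (56355 - 195*(69 - 1*339)) = 121942 + (56355 - 195*(69 - 339)) = 121942 + (56355 - 195*(-270)) = 121942 + (56355 + 52650) = 121942 + 109005 = 230947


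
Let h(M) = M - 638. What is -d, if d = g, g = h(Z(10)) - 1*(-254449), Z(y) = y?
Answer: -253821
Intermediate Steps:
h(M) = -638 + M
g = 253821 (g = (-638 + 10) - 1*(-254449) = -628 + 254449 = 253821)
d = 253821
-d = -1*253821 = -253821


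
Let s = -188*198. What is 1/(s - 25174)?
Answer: -1/62398 ≈ -1.6026e-5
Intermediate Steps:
s = -37224
1/(s - 25174) = 1/(-37224 - 25174) = 1/(-62398) = -1/62398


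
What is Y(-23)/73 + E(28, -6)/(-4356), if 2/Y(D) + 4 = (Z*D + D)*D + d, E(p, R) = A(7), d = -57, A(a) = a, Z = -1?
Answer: -39883/19397268 ≈ -0.0020561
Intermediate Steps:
E(p, R) = 7
Y(D) = -2/61 (Y(D) = 2/(-4 + ((-D + D)*D - 57)) = 2/(-4 + (0*D - 57)) = 2/(-4 + (0 - 57)) = 2/(-4 - 57) = 2/(-61) = 2*(-1/61) = -2/61)
Y(-23)/73 + E(28, -6)/(-4356) = -2/61/73 + 7/(-4356) = -2/61*1/73 + 7*(-1/4356) = -2/4453 - 7/4356 = -39883/19397268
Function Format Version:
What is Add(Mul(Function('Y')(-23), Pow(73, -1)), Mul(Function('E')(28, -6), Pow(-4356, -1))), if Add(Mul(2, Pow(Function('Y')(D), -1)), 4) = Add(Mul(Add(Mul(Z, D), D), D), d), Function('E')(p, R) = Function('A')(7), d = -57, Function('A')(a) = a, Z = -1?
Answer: Rational(-39883, 19397268) ≈ -0.0020561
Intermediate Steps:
Function('E')(p, R) = 7
Function('Y')(D) = Rational(-2, 61) (Function('Y')(D) = Mul(2, Pow(Add(-4, Add(Mul(Add(Mul(-1, D), D), D), -57)), -1)) = Mul(2, Pow(Add(-4, Add(Mul(0, D), -57)), -1)) = Mul(2, Pow(Add(-4, Add(0, -57)), -1)) = Mul(2, Pow(Add(-4, -57), -1)) = Mul(2, Pow(-61, -1)) = Mul(2, Rational(-1, 61)) = Rational(-2, 61))
Add(Mul(Function('Y')(-23), Pow(73, -1)), Mul(Function('E')(28, -6), Pow(-4356, -1))) = Add(Mul(Rational(-2, 61), Pow(73, -1)), Mul(7, Pow(-4356, -1))) = Add(Mul(Rational(-2, 61), Rational(1, 73)), Mul(7, Rational(-1, 4356))) = Add(Rational(-2, 4453), Rational(-7, 4356)) = Rational(-39883, 19397268)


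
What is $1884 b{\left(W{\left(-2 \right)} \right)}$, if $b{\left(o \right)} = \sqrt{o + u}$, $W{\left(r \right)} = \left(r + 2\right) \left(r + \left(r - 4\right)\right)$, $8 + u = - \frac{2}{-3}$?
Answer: $628 i \sqrt{66} \approx 5101.9 i$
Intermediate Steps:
$u = - \frac{22}{3}$ ($u = -8 - \frac{2}{-3} = -8 - - \frac{2}{3} = -8 + \frac{2}{3} = - \frac{22}{3} \approx -7.3333$)
$W{\left(r \right)} = \left(-4 + 2 r\right) \left(2 + r\right)$ ($W{\left(r \right)} = \left(2 + r\right) \left(r + \left(r - 4\right)\right) = \left(2 + r\right) \left(r + \left(-4 + r\right)\right) = \left(2 + r\right) \left(-4 + 2 r\right) = \left(-4 + 2 r\right) \left(2 + r\right)$)
$b{\left(o \right)} = \sqrt{- \frac{22}{3} + o}$ ($b{\left(o \right)} = \sqrt{o - \frac{22}{3}} = \sqrt{- \frac{22}{3} + o}$)
$1884 b{\left(W{\left(-2 \right)} \right)} = 1884 \frac{\sqrt{-66 + 9 \left(-8 + 2 \left(-2\right)^{2}\right)}}{3} = 1884 \frac{\sqrt{-66 + 9 \left(-8 + 2 \cdot 4\right)}}{3} = 1884 \frac{\sqrt{-66 + 9 \left(-8 + 8\right)}}{3} = 1884 \frac{\sqrt{-66 + 9 \cdot 0}}{3} = 1884 \frac{\sqrt{-66 + 0}}{3} = 1884 \frac{\sqrt{-66}}{3} = 1884 \frac{i \sqrt{66}}{3} = 628 i \sqrt{66}$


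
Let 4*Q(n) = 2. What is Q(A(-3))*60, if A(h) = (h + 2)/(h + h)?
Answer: 30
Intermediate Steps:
A(h) = (2 + h)/(2*h) (A(h) = (2 + h)/((2*h)) = (2 + h)*(1/(2*h)) = (2 + h)/(2*h))
Q(n) = ½ (Q(n) = (¼)*2 = ½)
Q(A(-3))*60 = (½)*60 = 30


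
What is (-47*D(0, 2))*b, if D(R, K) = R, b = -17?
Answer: 0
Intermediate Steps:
(-47*D(0, 2))*b = -47*0*(-17) = 0*(-17) = 0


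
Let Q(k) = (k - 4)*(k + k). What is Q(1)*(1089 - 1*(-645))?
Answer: -10404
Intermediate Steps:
Q(k) = 2*k*(-4 + k) (Q(k) = (-4 + k)*(2*k) = 2*k*(-4 + k))
Q(1)*(1089 - 1*(-645)) = (2*1*(-4 + 1))*(1089 - 1*(-645)) = (2*1*(-3))*(1089 + 645) = -6*1734 = -10404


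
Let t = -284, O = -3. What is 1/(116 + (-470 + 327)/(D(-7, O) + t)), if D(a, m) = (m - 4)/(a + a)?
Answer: 567/66058 ≈ 0.0085834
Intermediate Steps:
D(a, m) = (-4 + m)/(2*a) (D(a, m) = (-4 + m)/((2*a)) = (-4 + m)*(1/(2*a)) = (-4 + m)/(2*a))
1/(116 + (-470 + 327)/(D(-7, O) + t)) = 1/(116 + (-470 + 327)/((½)*(-4 - 3)/(-7) - 284)) = 1/(116 - 143/((½)*(-⅐)*(-7) - 284)) = 1/(116 - 143/(½ - 284)) = 1/(116 - 143/(-567/2)) = 1/(116 - 143*(-2/567)) = 1/(116 + 286/567) = 1/(66058/567) = 567/66058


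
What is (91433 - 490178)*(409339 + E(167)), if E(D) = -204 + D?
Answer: -163207125990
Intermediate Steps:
(91433 - 490178)*(409339 + E(167)) = (91433 - 490178)*(409339 + (-204 + 167)) = -398745*(409339 - 37) = -398745*409302 = -163207125990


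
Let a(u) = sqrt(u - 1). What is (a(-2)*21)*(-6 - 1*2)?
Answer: -168*I*sqrt(3) ≈ -290.98*I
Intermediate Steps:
a(u) = sqrt(-1 + u)
(a(-2)*21)*(-6 - 1*2) = (sqrt(-1 - 2)*21)*(-6 - 1*2) = (sqrt(-3)*21)*(-6 - 2) = ((I*sqrt(3))*21)*(-8) = (21*I*sqrt(3))*(-8) = -168*I*sqrt(3)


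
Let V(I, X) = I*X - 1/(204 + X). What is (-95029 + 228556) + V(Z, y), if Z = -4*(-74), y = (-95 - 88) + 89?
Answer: 11627329/110 ≈ 1.0570e+5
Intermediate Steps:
y = -94 (y = -183 + 89 = -94)
Z = 296
V(I, X) = -1/(204 + X) + I*X
(-95029 + 228556) + V(Z, y) = (-95029 + 228556) + (-1 + 296*(-94)² + 204*296*(-94))/(204 - 94) = 133527 + (-1 + 296*8836 - 5676096)/110 = 133527 + (-1 + 2615456 - 5676096)/110 = 133527 + (1/110)*(-3060641) = 133527 - 3060641/110 = 11627329/110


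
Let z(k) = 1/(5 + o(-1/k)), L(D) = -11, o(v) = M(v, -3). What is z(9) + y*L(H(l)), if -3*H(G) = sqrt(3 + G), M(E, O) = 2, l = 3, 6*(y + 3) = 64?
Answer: -1768/21 ≈ -84.190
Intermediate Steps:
y = 23/3 (y = -3 + (1/6)*64 = -3 + 32/3 = 23/3 ≈ 7.6667)
H(G) = -sqrt(3 + G)/3
o(v) = 2
z(k) = 1/7 (z(k) = 1/(5 + 2) = 1/7)
z(9) + y*L(H(l)) = 1/7 + (23/3)*(-11) = 1/7 - 253/3 = -1768/21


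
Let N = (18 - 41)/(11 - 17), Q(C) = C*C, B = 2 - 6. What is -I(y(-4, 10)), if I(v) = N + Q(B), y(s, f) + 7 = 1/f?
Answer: -119/6 ≈ -19.833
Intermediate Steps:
y(s, f) = -7 + 1/f
B = -4
Q(C) = C**2
N = 23/6 (N = -23/(-6) = -23*(-1/6) = 23/6 ≈ 3.8333)
I(v) = 119/6 (I(v) = 23/6 + (-4)**2 = 23/6 + 16 = 119/6)
-I(y(-4, 10)) = -1*119/6 = -119/6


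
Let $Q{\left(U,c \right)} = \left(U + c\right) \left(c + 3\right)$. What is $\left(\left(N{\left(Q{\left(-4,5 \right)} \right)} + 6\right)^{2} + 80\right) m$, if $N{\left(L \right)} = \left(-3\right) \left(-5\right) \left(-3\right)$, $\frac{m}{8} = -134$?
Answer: $-1716272$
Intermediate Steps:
$m = -1072$ ($m = 8 \left(-134\right) = -1072$)
$Q{\left(U,c \right)} = \left(3 + c\right) \left(U + c\right)$ ($Q{\left(U,c \right)} = \left(U + c\right) \left(3 + c\right) = \left(3 + c\right) \left(U + c\right)$)
$N{\left(L \right)} = -45$ ($N{\left(L \right)} = 15 \left(-3\right) = -45$)
$\left(\left(N{\left(Q{\left(-4,5 \right)} \right)} + 6\right)^{2} + 80\right) m = \left(\left(-45 + 6\right)^{2} + 80\right) \left(-1072\right) = \left(\left(-39\right)^{2} + 80\right) \left(-1072\right) = \left(1521 + 80\right) \left(-1072\right) = 1601 \left(-1072\right) = -1716272$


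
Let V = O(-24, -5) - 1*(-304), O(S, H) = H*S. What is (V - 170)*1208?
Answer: 306832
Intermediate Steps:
V = 424 (V = -5*(-24) - 1*(-304) = 120 + 304 = 424)
(V - 170)*1208 = (424 - 170)*1208 = 254*1208 = 306832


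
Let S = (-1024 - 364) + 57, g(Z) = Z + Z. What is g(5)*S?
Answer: -13310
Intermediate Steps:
g(Z) = 2*Z
S = -1331 (S = -1388 + 57 = -1331)
g(5)*S = (2*5)*(-1331) = 10*(-1331) = -13310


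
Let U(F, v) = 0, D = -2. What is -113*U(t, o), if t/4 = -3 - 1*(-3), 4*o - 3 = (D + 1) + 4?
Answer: 0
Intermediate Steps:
o = 3/2 (o = ¾ + ((-2 + 1) + 4)/4 = ¾ + (-1 + 4)/4 = ¾ + (¼)*3 = ¾ + ¾ = 3/2 ≈ 1.5000)
t = 0 (t = 4*(-3 - 1*(-3)) = 4*(-3 + 3) = 4*0 = 0)
-113*U(t, o) = -113*0 = 0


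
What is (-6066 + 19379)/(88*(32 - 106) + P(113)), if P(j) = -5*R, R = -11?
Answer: -13313/6457 ≈ -2.0618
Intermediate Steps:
P(j) = 55 (P(j) = -5*(-11) = 55)
(-6066 + 19379)/(88*(32 - 106) + P(113)) = (-6066 + 19379)/(88*(32 - 106) + 55) = 13313/(88*(-74) + 55) = 13313/(-6512 + 55) = 13313/(-6457) = 13313*(-1/6457) = -13313/6457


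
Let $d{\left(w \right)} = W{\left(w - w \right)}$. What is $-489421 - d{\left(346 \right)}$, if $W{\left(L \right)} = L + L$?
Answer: $-489421$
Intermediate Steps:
$W{\left(L \right)} = 2 L$
$d{\left(w \right)} = 0$ ($d{\left(w \right)} = 2 \left(w - w\right) = 2 \cdot 0 = 0$)
$-489421 - d{\left(346 \right)} = -489421 - 0 = -489421 + 0 = -489421$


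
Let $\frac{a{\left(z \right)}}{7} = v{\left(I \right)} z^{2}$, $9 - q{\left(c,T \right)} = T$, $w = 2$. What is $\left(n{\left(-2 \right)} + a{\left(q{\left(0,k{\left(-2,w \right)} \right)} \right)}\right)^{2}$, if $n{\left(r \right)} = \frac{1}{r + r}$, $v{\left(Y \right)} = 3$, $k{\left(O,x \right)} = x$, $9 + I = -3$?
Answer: $\frac{16933225}{16} \approx 1.0583 \cdot 10^{6}$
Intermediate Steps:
$I = -12$ ($I = -9 - 3 = -12$)
$q{\left(c,T \right)} = 9 - T$
$n{\left(r \right)} = \frac{1}{2 r}$
$a{\left(z \right)} = 21 z^{2}$ ($a{\left(z \right)} = 7 \cdot 3 z^{2} = 21 z^{2}$)
$\left(n{\left(-2 \right)} + a{\left(q{\left(0,k{\left(-2,w \right)} \right)} \right)}\right)^{2} = \left(\frac{1}{2 \left(-2\right)} + 21 \left(9 - 2\right)^{2}\right)^{2} = \left(\frac{1}{2} \left(- \frac{1}{2}\right) + 21 \left(9 - 2\right)^{2}\right)^{2} = \left(- \frac{1}{4} + 21 \cdot 7^{2}\right)^{2} = \left(- \frac{1}{4} + 21 \cdot 49\right)^{2} = \left(- \frac{1}{4} + 1029\right)^{2} = \left(\frac{4115}{4}\right)^{2} = \frac{16933225}{16}$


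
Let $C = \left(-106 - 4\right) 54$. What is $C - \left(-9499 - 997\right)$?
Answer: $4556$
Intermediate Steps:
$C = -5940$ ($C = \left(-110\right) 54 = -5940$)
$C - \left(-9499 - 997\right) = -5940 - \left(-9499 - 997\right) = -5940 - -10496 = -5940 + 10496 = 4556$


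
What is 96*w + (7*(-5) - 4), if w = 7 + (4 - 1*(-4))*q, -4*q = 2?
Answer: 249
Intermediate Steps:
q = -½ (q = -¼*2 = -½ ≈ -0.50000)
w = 3 (w = 7 + (4 - 1*(-4))*(-½) = 7 + (4 + 4)*(-½) = 7 + 8*(-½) = 7 - 4 = 3)
96*w + (7*(-5) - 4) = 96*3 + (7*(-5) - 4) = 288 + (-35 - 4) = 288 - 39 = 249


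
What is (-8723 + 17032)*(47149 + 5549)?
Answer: 437867682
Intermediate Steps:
(-8723 + 17032)*(47149 + 5549) = 8309*52698 = 437867682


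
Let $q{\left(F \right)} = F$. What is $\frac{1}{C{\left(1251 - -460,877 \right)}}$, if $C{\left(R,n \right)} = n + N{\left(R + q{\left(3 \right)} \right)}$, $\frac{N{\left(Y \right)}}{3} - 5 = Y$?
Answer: $\frac{1}{6034} \approx 0.00016573$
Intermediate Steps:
$N{\left(Y \right)} = 15 + 3 Y$
$C{\left(R,n \right)} = 24 + n + 3 R$ ($C{\left(R,n \right)} = n + \left(15 + 3 \left(R + 3\right)\right) = n + \left(15 + 3 \left(3 + R\right)\right) = n + \left(15 + \left(9 + 3 R\right)\right) = n + \left(24 + 3 R\right) = 24 + n + 3 R$)
$\frac{1}{C{\left(1251 - -460,877 \right)}} = \frac{1}{24 + 877 + 3 \left(1251 - -460\right)} = \frac{1}{24 + 877 + 3 \left(1251 + 460\right)} = \frac{1}{24 + 877 + 3 \cdot 1711} = \frac{1}{24 + 877 + 5133} = \frac{1}{6034}$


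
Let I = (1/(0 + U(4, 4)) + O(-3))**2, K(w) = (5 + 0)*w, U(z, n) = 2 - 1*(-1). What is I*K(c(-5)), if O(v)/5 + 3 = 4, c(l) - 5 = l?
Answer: 0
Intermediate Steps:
c(l) = 5 + l
U(z, n) = 3 (U(z, n) = 2 + 1 = 3)
O(v) = 5 (O(v) = -15 + 5*4 = -15 + 20 = 5)
K(w) = 5*w
I = 256/9 (I = (1/(0 + 3) + 5)**2 = (1/3 + 5)**2 = (16/3)**2 = 256/9 ≈ 28.444)
I*K(c(-5)) = 256*(5*(5 - 5))/9 = 256*(5*0)/9 = (256/9)*0 = 0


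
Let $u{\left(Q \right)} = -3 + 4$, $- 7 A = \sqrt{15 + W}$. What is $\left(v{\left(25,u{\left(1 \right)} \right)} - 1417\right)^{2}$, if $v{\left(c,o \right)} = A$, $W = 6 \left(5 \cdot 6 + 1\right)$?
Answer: $\frac{\left(9919 + \sqrt{201}\right)^{2}}{49} \approx 2.0136 \cdot 10^{6}$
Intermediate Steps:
$W = 186$ ($W = 6 \left(30 + 1\right) = 6 \cdot 31 = 186$)
$A = - \frac{\sqrt{201}}{7}$ ($A = - \frac{\sqrt{15 + 186}}{7} = - \frac{\sqrt{201}}{7} \approx -2.0253$)
$u{\left(Q \right)} = 1$
$v{\left(c,o \right)} = - \frac{\sqrt{201}}{7}$
$\left(v{\left(25,u{\left(1 \right)} \right)} - 1417\right)^{2} = \left(- \frac{\sqrt{201}}{7} - 1417\right)^{2} = \left(-1417 - \frac{\sqrt{201}}{7}\right)^{2}$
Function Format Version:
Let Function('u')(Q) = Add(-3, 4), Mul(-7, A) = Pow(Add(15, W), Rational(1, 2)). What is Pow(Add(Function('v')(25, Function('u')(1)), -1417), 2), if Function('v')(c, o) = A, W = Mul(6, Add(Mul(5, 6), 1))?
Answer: Mul(Rational(1, 49), Pow(Add(9919, Pow(201, Rational(1, 2))), 2)) ≈ 2.0136e+6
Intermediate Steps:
W = 186 (W = Mul(6, Add(30, 1)) = Mul(6, 31) = 186)
A = Mul(Rational(-1, 7), Pow(201, Rational(1, 2))) (A = Mul(Rational(-1, 7), Pow(Add(15, 186), Rational(1, 2))) = Mul(Rational(-1, 7), Pow(201, Rational(1, 2))) ≈ -2.0253)
Function('u')(Q) = 1
Function('v')(c, o) = Mul(Rational(-1, 7), Pow(201, Rational(1, 2)))
Pow(Add(Function('v')(25, Function('u')(1)), -1417), 2) = Pow(Add(Mul(Rational(-1, 7), Pow(201, Rational(1, 2))), -1417), 2) = Pow(Add(-1417, Mul(Rational(-1, 7), Pow(201, Rational(1, 2)))), 2)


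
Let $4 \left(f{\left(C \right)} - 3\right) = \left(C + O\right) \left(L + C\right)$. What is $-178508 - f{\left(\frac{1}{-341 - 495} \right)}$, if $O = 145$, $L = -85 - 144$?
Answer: $- \frac{475835723969}{2795584} \approx -1.7021 \cdot 10^{5}$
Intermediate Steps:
$L = -229$
$f{\left(C \right)} = 3 + \frac{\left(-229 + C\right) \left(145 + C\right)}{4}$ ($f{\left(C \right)} = 3 + \frac{\left(C + 145\right) \left(-229 + C\right)}{4} = 3 + \frac{\left(145 + C\right) \left(-229 + C\right)}{4} = 3 + \frac{\left(-229 + C\right) \left(145 + C\right)}{4}$)
$-178508 - f{\left(\frac{1}{-341 - 495} \right)} = -178508 - \left(- \frac{33193}{4} - \frac{21}{-341 - 495} + \frac{\left(\frac{1}{-341 - 495}\right)^{2}}{4}\right) = -178508 - \left(- \frac{33193}{4} - \frac{21}{-836} + \frac{\left(\frac{1}{-836}\right)^{2}}{4}\right) = -178508 - \left(- \frac{33193}{4} - - \frac{21}{836} + \frac{\left(- \frac{1}{836}\right)^{2}}{4}\right) = -178508 - \left(- \frac{33193}{4} + \frac{21}{836} + \frac{1}{4} \cdot \frac{1}{698896}\right) = -178508 - \left(- \frac{33193}{4} + \frac{21}{836} + \frac{1}{2795584}\right) = -178508 - - \frac{23198384703}{2795584} = -178508 + \frac{23198384703}{2795584} = - \frac{475835723969}{2795584}$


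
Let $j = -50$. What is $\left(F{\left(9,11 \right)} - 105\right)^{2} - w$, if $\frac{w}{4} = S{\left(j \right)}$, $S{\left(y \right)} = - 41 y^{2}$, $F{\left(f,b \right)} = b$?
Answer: $418836$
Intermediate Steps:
$w = -410000$ ($w = 4 \left(- 41 \left(-50\right)^{2}\right) = 4 \left(\left(-41\right) 2500\right) = 4 \left(-102500\right) = -410000$)
$\left(F{\left(9,11 \right)} - 105\right)^{2} - w = \left(11 - 105\right)^{2} - -410000 = \left(-94\right)^{2} + 410000 = 8836 + 410000 = 418836$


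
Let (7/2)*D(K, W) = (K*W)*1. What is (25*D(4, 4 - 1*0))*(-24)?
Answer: -19200/7 ≈ -2742.9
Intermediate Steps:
D(K, W) = 2*K*W/7 (D(K, W) = 2*((K*W)*1)/7 = 2*(K*W)/7 = 2*K*W/7)
(25*D(4, 4 - 1*0))*(-24) = (25*((2/7)*4*(4 - 1*0)))*(-24) = (25*((2/7)*4*(4 + 0)))*(-24) = (25*((2/7)*4*4))*(-24) = (25*(32/7))*(-24) = (800/7)*(-24) = -19200/7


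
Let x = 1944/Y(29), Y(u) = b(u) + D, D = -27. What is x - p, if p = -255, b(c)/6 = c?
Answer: 13143/49 ≈ 268.22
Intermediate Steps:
b(c) = 6*c
Y(u) = -27 + 6*u (Y(u) = 6*u - 27 = -27 + 6*u)
x = 648/49 (x = 1944/(-27 + 6*29) = 1944/(-27 + 174) = 1944/147 = 1944*(1/147) = 648/49 ≈ 13.224)
x - p = 648/49 - 1*(-255) = 648/49 + 255 = 13143/49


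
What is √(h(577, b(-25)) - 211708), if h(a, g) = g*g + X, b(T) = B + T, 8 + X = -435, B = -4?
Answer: I*√211310 ≈ 459.68*I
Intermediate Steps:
X = -443 (X = -8 - 435 = -443)
b(T) = -4 + T
h(a, g) = -443 + g² (h(a, g) = g*g - 443 = g² - 443 = -443 + g²)
√(h(577, b(-25)) - 211708) = √((-443 + (-4 - 25)²) - 211708) = √((-443 + (-29)²) - 211708) = √((-443 + 841) - 211708) = √(398 - 211708) = √(-211310) = I*√211310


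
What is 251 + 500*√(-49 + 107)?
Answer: 251 + 500*√58 ≈ 4058.9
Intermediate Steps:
251 + 500*√(-49 + 107) = 251 + 500*√58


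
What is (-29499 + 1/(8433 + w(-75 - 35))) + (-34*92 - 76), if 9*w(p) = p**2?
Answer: -2877765882/87997 ≈ -32703.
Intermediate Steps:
w(p) = p**2/9
(-29499 + 1/(8433 + w(-75 - 35))) + (-34*92 - 76) = (-29499 + 1/(8433 + (-75 - 35)**2/9)) + (-34*92 - 76) = (-29499 + 1/(8433 + (1/9)*(-110)**2)) + (-3128 - 76) = (-29499 + 1/(8433 + (1/9)*12100)) - 3204 = (-29499 + 1/(8433 + 12100/9)) - 3204 = (-29499 + 1/(87997/9)) - 3204 = (-29499 + 9/87997) - 3204 = -2595823494/87997 - 3204 = -2877765882/87997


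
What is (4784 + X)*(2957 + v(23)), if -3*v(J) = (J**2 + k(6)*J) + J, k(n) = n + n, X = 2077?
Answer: 18394341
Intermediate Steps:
k(n) = 2*n
v(J) = -13*J/3 - J**2/3 (v(J) = -((J**2 + (2*6)*J) + J)/3 = -((J**2 + 12*J) + J)/3 = -(J**2 + 13*J)/3 = -13*J/3 - J**2/3)
(4784 + X)*(2957 + v(23)) = (4784 + 2077)*(2957 - 1/3*23*(13 + 23)) = 6861*(2957 - 1/3*23*36) = 6861*(2957 - 276) = 6861*2681 = 18394341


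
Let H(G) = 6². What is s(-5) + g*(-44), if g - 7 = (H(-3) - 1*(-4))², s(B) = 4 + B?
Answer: -70709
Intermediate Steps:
H(G) = 36
g = 1607 (g = 7 + (36 - 1*(-4))² = 7 + (36 + 4)² = 7 + 40² = 7 + 1600 = 1607)
s(-5) + g*(-44) = (4 - 5) + 1607*(-44) = -1 - 70708 = -70709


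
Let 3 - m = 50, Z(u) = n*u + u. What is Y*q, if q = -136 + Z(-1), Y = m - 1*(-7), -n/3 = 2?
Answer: 5240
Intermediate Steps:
n = -6 (n = -3*2 = -6)
Z(u) = -5*u (Z(u) = -6*u + u = -5*u)
m = -47 (m = 3 - 1*50 = 3 - 50 = -47)
Y = -40 (Y = -47 - 1*(-7) = -47 + 7 = -40)
q = -131 (q = -136 - 5*(-1) = -136 + 5 = -131)
Y*q = -40*(-131) = 5240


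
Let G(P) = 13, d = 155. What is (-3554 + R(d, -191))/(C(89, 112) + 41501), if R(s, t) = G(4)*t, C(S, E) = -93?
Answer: -6037/41408 ≈ -0.14579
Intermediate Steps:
R(s, t) = 13*t
(-3554 + R(d, -191))/(C(89, 112) + 41501) = (-3554 + 13*(-191))/(-93 + 41501) = (-3554 - 2483)/41408 = -6037*1/41408 = -6037/41408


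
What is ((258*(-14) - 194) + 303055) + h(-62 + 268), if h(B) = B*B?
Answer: 341685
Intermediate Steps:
h(B) = B**2
((258*(-14) - 194) + 303055) + h(-62 + 268) = ((258*(-14) - 194) + 303055) + (-62 + 268)**2 = ((-3612 - 194) + 303055) + 206**2 = (-3806 + 303055) + 42436 = 299249 + 42436 = 341685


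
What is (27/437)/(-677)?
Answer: -27/295849 ≈ -9.1263e-5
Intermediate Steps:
(27/437)/(-677) = (27*(1/437))*(-1/677) = (27/437)*(-1/677) = -27/295849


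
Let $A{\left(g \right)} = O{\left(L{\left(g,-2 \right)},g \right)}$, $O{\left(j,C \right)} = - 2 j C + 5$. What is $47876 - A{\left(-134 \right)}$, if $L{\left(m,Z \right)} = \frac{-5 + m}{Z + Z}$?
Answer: $38558$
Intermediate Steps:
$L{\left(m,Z \right)} = \frac{-5 + m}{2 Z}$
$O{\left(j,C \right)} = 5 - 2 C j$ ($O{\left(j,C \right)} = - 2 C j + 5 = 5 - 2 C j$)
$A{\left(g \right)} = 5 - 2 g \left(\frac{5}{4} - \frac{g}{4}\right)$ ($A{\left(g \right)} = 5 - 2 g \frac{-5 + g}{2 \left(-2\right)} = 5 - 2 g \frac{1}{2} \left(- \frac{1}{2}\right) \left(-5 + g\right) = 5 - 2 g \left(\frac{5}{4} - \frac{g}{4}\right)$)
$47876 - A{\left(-134 \right)} = 47876 - \left(5 + \frac{1}{2} \left(-134\right) \left(-5 - 134\right)\right) = 47876 - \left(5 + \frac{1}{2} \left(-134\right) \left(-139\right)\right) = 47876 - \left(5 + 9313\right) = 47876 - 9318 = 38558$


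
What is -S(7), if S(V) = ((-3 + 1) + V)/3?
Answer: -5/3 ≈ -1.6667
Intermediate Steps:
S(V) = -⅔ + V/3 (S(V) = (-2 + V)*(⅓) = -⅔ + V/3)
-S(7) = -(-⅔ + (⅓)*7) = -(-⅔ + 7/3) = -1*5/3 = -5/3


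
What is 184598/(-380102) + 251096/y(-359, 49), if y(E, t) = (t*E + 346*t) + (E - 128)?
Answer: -11956197493/53404331 ≈ -223.88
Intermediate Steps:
y(E, t) = -128 + E + 346*t + E*t (y(E, t) = (E*t + 346*t) + (-128 + E) = (346*t + E*t) + (-128 + E) = -128 + E + 346*t + E*t)
184598/(-380102) + 251096/y(-359, 49) = 184598/(-380102) + 251096/(-128 - 359 + 346*49 - 359*49) = 184598*(-1/380102) + 251096/(-128 - 359 + 16954 - 17591) = -92299/190051 + 251096/(-1124) = -92299/190051 + 251096*(-1/1124) = -92299/190051 - 62774/281 = -11956197493/53404331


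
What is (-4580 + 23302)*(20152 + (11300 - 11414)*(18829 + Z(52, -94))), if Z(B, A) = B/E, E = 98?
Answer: -1950725871820/49 ≈ -3.9811e+10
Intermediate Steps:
Z(B, A) = B/98
(-4580 + 23302)*(20152 + (11300 - 11414)*(18829 + Z(52, -94))) = (-4580 + 23302)*(20152 + (11300 - 11414)*(18829 + (1/98)*52)) = 18722*(20152 - 114*(18829 + 26/49)) = 18722*(20152 - 114*922647/49) = 18722*(20152 - 105181758/49) = 18722*(-104194310/49) = -1950725871820/49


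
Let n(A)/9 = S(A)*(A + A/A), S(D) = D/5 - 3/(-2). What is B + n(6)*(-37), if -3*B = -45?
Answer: -62787/10 ≈ -6278.7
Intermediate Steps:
S(D) = 3/2 + D/5 (S(D) = D*(1/5) - 3*(-1/2) = D/5 + 3/2 = 3/2 + D/5)
B = 15 (B = -1/3*(-45) = 15)
n(A) = 9*(1 + A)*(3/2 + A/5) (n(A) = 9*((3/2 + A/5)*(A + A/A)) = 9*((3/2 + A/5)*(A + 1)) = 9*((3/2 + A/5)*(1 + A)) = 9*((1 + A)*(3/2 + A/5)) = 9*(1 + A)*(3/2 + A/5))
B + n(6)*(-37) = 15 + (9*(1 + 6)*(15 + 2*6)/10)*(-37) = 15 + ((9/10)*7*(15 + 12))*(-37) = 15 + ((9/10)*7*27)*(-37) = 15 + (1701/10)*(-37) = 15 - 62937/10 = -62787/10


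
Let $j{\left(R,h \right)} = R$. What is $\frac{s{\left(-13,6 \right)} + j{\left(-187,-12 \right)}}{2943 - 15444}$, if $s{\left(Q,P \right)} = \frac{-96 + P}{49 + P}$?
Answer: $\frac{2075}{137511} \approx 0.01509$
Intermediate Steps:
$s{\left(Q,P \right)} = \frac{-96 + P}{49 + P}$
$\frac{s{\left(-13,6 \right)} + j{\left(-187,-12 \right)}}{2943 - 15444} = \frac{\frac{-96 + 6}{49 + 6} - 187}{2943 - 15444} = \frac{\frac{1}{55} \left(-90\right) - 187}{2943 - 15444} = \frac{\frac{1}{55} \left(-90\right) - 187}{-12501} = \left(- \frac{18}{11} - 187\right) \left(- \frac{1}{12501}\right) = \left(- \frac{2075}{11}\right) \left(- \frac{1}{12501}\right) = \frac{2075}{137511}$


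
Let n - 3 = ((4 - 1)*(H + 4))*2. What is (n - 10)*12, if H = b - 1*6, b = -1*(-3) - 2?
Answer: -156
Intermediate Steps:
b = 1 (b = 3 - 2 = 1)
H = -5 (H = 1 - 1*6 = 1 - 6 = -5)
n = -3 (n = 3 + ((4 - 1)*(-5 + 4))*2 = 3 + (3*(-1))*2 = 3 - 3*2 = 3 - 6 = -3)
(n - 10)*12 = (-3 - 10)*12 = -13*12 = -156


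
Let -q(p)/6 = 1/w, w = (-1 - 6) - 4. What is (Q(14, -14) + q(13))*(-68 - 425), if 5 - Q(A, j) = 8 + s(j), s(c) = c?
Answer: -62611/11 ≈ -5691.9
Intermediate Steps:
w = -11 (w = -7 - 4 = -11)
Q(A, j) = -3 - j (Q(A, j) = 5 - (8 + j) = 5 + (-8 - j) = -3 - j)
q(p) = 6/11 (q(p) = -6/(-11) = -6*(-1/11) = 6/11)
(Q(14, -14) + q(13))*(-68 - 425) = ((-3 - 1*(-14)) + 6/11)*(-68 - 425) = ((-3 + 14) + 6/11)*(-493) = (11 + 6/11)*(-493) = (127/11)*(-493) = -62611/11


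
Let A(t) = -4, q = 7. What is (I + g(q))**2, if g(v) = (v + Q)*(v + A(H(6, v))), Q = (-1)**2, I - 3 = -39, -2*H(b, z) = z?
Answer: 144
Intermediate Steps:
H(b, z) = -z/2
I = -36 (I = 3 - 39 = -36)
Q = 1
g(v) = (1 + v)*(-4 + v) (g(v) = (v + 1)*(v - 4) = (1 + v)*(-4 + v))
(I + g(q))**2 = (-36 + (-4 + 7**2 - 3*7))**2 = (-36 + (-4 + 49 - 21))**2 = (-36 + 24)**2 = (-12)**2 = 144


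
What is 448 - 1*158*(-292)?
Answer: 46584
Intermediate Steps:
448 - 1*158*(-292) = 448 - 158*(-292) = 448 + 46136 = 46584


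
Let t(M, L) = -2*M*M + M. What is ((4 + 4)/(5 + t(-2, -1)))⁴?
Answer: 4096/625 ≈ 6.5536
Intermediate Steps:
t(M, L) = M - 2*M² (t(M, L) = -2*M² + M = M - 2*M²)
((4 + 4)/(5 + t(-2, -1)))⁴ = ((4 + 4)/(5 - 2*(1 - 2*(-2))))⁴ = (8/(5 - 2*(1 + 4)))⁴ = (8/(5 - 2*5))⁴ = (8/(5 - 10))⁴ = (8/(-5))⁴ = (8*(-⅕))⁴ = (-8/5)⁴ = 4096/625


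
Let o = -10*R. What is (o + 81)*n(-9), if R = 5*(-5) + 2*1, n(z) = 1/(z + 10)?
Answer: 311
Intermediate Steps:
n(z) = 1/(10 + z)
R = -23 (R = -25 + 2 = -23)
o = 230 (o = -10*(-23) = 230)
(o + 81)*n(-9) = (230 + 81)/(10 - 9) = 311/1 = 311*1 = 311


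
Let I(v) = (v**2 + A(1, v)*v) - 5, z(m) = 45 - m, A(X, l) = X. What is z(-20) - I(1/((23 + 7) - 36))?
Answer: 2525/36 ≈ 70.139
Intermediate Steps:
I(v) = -5 + v + v**2 (I(v) = (v**2 + 1*v) - 5 = (v**2 + v) - 5 = (v + v**2) - 5 = -5 + v + v**2)
z(-20) - I(1/((23 + 7) - 36)) = (45 - 1*(-20)) - (-5 + 1/((23 + 7) - 36) + (1/((23 + 7) - 36))**2) = (45 + 20) - (-5 + 1/(30 - 36) + (1/(30 - 36))**2) = 65 - (-5 + 1/(-6) + (1/(-6))**2) = 65 - (-5 - 1/6 + (-1/6)**2) = 65 - (-5 - 1/6 + 1/36) = 65 - 1*(-185/36) = 65 + 185/36 = 2525/36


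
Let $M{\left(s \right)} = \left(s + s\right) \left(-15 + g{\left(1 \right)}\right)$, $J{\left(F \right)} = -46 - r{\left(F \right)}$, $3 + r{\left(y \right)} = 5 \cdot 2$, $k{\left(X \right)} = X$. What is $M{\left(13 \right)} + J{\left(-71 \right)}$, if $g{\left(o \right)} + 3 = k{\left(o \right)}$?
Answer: $-495$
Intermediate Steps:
$r{\left(y \right)} = 7$ ($r{\left(y \right)} = -3 + 5 \cdot 2 = -3 + 10 = 7$)
$J{\left(F \right)} = -53$ ($J{\left(F \right)} = -46 - 7 = -53$)
$g{\left(o \right)} = -3 + o$
$M{\left(s \right)} = - 34 s$ ($M{\left(s \right)} = \left(s + s\right) \left(-15 + \left(-3 + 1\right)\right) = 2 s \left(-15 - 2\right) = 2 s \left(-17\right) = - 34 s$)
$M{\left(13 \right)} + J{\left(-71 \right)} = \left(-34\right) 13 - 53 = -442 - 53 = -495$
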